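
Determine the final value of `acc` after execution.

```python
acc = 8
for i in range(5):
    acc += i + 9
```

Let's trace through this code step by step.

Initialize: acc = 8
Entering loop: for i in range(5):

After execution: acc = 63
63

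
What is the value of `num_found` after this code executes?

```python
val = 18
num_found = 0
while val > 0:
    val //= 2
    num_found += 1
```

Let's trace through this code step by step.

Initialize: val = 18
Initialize: num_found = 0
Entering loop: while val > 0:

After execution: num_found = 5
5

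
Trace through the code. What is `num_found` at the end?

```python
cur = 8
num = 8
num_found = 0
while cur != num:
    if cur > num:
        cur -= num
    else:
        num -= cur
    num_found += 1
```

Let's trace through this code step by step.

Initialize: cur = 8
Initialize: num = 8
Initialize: num_found = 0
Entering loop: while cur != num:

After execution: num_found = 0
0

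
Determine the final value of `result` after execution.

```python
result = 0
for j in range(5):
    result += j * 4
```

Let's trace through this code step by step.

Initialize: result = 0
Entering loop: for j in range(5):

After execution: result = 40
40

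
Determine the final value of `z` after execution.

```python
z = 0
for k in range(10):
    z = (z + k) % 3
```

Let's trace through this code step by step.

Initialize: z = 0
Entering loop: for k in range(10):

After execution: z = 0
0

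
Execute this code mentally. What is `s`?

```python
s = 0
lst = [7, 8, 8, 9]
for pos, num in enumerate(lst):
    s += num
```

Let's trace through this code step by step.

Initialize: s = 0
Initialize: lst = [7, 8, 8, 9]
Entering loop: for pos, num in enumerate(lst):

After execution: s = 32
32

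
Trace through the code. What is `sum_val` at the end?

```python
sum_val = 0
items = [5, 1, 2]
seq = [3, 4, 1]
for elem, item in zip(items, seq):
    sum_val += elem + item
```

Let's trace through this code step by step.

Initialize: sum_val = 0
Initialize: items = [5, 1, 2]
Initialize: seq = [3, 4, 1]
Entering loop: for elem, item in zip(items, seq):

After execution: sum_val = 16
16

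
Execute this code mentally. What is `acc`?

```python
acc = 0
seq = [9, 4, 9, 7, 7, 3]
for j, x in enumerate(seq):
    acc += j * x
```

Let's trace through this code step by step.

Initialize: acc = 0
Initialize: seq = [9, 4, 9, 7, 7, 3]
Entering loop: for j, x in enumerate(seq):

After execution: acc = 86
86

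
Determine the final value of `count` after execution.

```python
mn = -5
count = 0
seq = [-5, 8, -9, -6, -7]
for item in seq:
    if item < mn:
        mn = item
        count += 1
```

Let's trace through this code step by step.

Initialize: mn = -5
Initialize: count = 0
Initialize: seq = [-5, 8, -9, -6, -7]
Entering loop: for item in seq:

After execution: count = 1
1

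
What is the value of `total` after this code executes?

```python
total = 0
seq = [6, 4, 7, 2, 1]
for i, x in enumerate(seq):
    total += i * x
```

Let's trace through this code step by step.

Initialize: total = 0
Initialize: seq = [6, 4, 7, 2, 1]
Entering loop: for i, x in enumerate(seq):

After execution: total = 28
28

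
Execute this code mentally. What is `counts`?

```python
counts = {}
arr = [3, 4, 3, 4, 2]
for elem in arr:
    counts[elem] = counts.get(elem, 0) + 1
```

Let's trace through this code step by step.

Initialize: counts = {}
Initialize: arr = [3, 4, 3, 4, 2]
Entering loop: for elem in arr:

After execution: counts = {3: 2, 4: 2, 2: 1}
{3: 2, 4: 2, 2: 1}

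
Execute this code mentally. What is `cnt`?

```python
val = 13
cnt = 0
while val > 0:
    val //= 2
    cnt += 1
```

Let's trace through this code step by step.

Initialize: val = 13
Initialize: cnt = 0
Entering loop: while val > 0:

After execution: cnt = 4
4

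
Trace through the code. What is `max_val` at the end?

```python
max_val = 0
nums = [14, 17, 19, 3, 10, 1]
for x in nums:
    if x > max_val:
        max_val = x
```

Let's trace through this code step by step.

Initialize: max_val = 0
Initialize: nums = [14, 17, 19, 3, 10, 1]
Entering loop: for x in nums:

After execution: max_val = 19
19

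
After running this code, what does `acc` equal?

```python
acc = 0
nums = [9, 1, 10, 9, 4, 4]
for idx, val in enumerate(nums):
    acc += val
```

Let's trace through this code step by step.

Initialize: acc = 0
Initialize: nums = [9, 1, 10, 9, 4, 4]
Entering loop: for idx, val in enumerate(nums):

After execution: acc = 37
37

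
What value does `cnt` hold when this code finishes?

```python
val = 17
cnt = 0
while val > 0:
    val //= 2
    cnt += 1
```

Let's trace through this code step by step.

Initialize: val = 17
Initialize: cnt = 0
Entering loop: while val > 0:

After execution: cnt = 5
5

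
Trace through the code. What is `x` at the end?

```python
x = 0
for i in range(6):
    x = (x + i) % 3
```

Let's trace through this code step by step.

Initialize: x = 0
Entering loop: for i in range(6):

After execution: x = 0
0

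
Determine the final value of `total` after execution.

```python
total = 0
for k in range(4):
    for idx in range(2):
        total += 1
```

Let's trace through this code step by step.

Initialize: total = 0
Entering loop: for k in range(4):

After execution: total = 8
8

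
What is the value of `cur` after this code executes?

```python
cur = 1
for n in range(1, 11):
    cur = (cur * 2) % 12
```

Let's trace through this code step by step.

Initialize: cur = 1
Entering loop: for n in range(1, 11):

After execution: cur = 4
4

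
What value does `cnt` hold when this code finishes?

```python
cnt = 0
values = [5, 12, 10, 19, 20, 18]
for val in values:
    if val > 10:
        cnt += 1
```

Let's trace through this code step by step.

Initialize: cnt = 0
Initialize: values = [5, 12, 10, 19, 20, 18]
Entering loop: for val in values:

After execution: cnt = 4
4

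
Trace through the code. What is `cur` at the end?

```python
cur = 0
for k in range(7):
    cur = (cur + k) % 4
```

Let's trace through this code step by step.

Initialize: cur = 0
Entering loop: for k in range(7):

After execution: cur = 1
1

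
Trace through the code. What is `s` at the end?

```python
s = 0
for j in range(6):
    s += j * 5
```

Let's trace through this code step by step.

Initialize: s = 0
Entering loop: for j in range(6):

After execution: s = 75
75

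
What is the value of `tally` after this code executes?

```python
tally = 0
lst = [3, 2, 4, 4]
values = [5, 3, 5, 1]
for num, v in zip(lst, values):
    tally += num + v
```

Let's trace through this code step by step.

Initialize: tally = 0
Initialize: lst = [3, 2, 4, 4]
Initialize: values = [5, 3, 5, 1]
Entering loop: for num, v in zip(lst, values):

After execution: tally = 27
27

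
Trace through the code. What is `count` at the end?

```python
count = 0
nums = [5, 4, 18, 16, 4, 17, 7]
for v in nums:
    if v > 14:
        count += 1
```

Let's trace through this code step by step.

Initialize: count = 0
Initialize: nums = [5, 4, 18, 16, 4, 17, 7]
Entering loop: for v in nums:

After execution: count = 3
3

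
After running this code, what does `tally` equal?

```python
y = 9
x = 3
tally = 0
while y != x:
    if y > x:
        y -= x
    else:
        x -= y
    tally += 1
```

Let's trace through this code step by step.

Initialize: y = 9
Initialize: x = 3
Initialize: tally = 0
Entering loop: while y != x:

After execution: tally = 2
2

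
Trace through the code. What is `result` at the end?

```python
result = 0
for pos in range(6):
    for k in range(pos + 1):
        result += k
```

Let's trace through this code step by step.

Initialize: result = 0
Entering loop: for pos in range(6):

After execution: result = 35
35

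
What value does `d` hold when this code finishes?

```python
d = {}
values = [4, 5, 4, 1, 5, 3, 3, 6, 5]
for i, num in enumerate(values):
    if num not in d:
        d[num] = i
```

Let's trace through this code step by step.

Initialize: d = {}
Initialize: values = [4, 5, 4, 1, 5, 3, 3, 6, 5]
Entering loop: for i, num in enumerate(values):

After execution: d = {4: 0, 5: 1, 1: 3, 3: 5, 6: 7}
{4: 0, 5: 1, 1: 3, 3: 5, 6: 7}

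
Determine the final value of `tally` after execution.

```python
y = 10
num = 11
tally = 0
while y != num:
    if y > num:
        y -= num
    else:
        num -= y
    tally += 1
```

Let's trace through this code step by step.

Initialize: y = 10
Initialize: num = 11
Initialize: tally = 0
Entering loop: while y != num:

After execution: tally = 10
10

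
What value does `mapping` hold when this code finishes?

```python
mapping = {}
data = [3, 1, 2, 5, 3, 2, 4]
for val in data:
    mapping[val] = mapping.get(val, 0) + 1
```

Let's trace through this code step by step.

Initialize: mapping = {}
Initialize: data = [3, 1, 2, 5, 3, 2, 4]
Entering loop: for val in data:

After execution: mapping = {3: 2, 1: 1, 2: 2, 5: 1, 4: 1}
{3: 2, 1: 1, 2: 2, 5: 1, 4: 1}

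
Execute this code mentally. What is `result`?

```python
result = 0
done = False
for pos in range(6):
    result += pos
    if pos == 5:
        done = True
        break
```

Let's trace through this code step by step.

Initialize: result = 0
Initialize: done = False
Entering loop: for pos in range(6):

After execution: result = 15
15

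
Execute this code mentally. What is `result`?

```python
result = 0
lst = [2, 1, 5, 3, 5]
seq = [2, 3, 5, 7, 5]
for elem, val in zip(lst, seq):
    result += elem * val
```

Let's trace through this code step by step.

Initialize: result = 0
Initialize: lst = [2, 1, 5, 3, 5]
Initialize: seq = [2, 3, 5, 7, 5]
Entering loop: for elem, val in zip(lst, seq):

After execution: result = 78
78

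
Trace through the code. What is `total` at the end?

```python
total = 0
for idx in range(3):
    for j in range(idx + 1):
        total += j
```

Let's trace through this code step by step.

Initialize: total = 0
Entering loop: for idx in range(3):

After execution: total = 4
4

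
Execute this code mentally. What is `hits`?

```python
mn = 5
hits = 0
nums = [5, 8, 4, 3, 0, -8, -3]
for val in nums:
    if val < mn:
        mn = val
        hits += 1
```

Let's trace through this code step by step.

Initialize: mn = 5
Initialize: hits = 0
Initialize: nums = [5, 8, 4, 3, 0, -8, -3]
Entering loop: for val in nums:

After execution: hits = 4
4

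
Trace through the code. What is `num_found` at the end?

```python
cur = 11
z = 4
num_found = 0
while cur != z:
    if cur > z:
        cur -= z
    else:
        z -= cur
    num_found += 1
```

Let's trace through this code step by step.

Initialize: cur = 11
Initialize: z = 4
Initialize: num_found = 0
Entering loop: while cur != z:

After execution: num_found = 5
5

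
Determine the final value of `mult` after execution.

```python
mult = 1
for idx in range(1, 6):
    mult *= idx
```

Let's trace through this code step by step.

Initialize: mult = 1
Entering loop: for idx in range(1, 6):

After execution: mult = 120
120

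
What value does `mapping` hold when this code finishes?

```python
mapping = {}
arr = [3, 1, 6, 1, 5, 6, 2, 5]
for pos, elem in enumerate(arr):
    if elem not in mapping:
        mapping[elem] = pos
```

Let's trace through this code step by step.

Initialize: mapping = {}
Initialize: arr = [3, 1, 6, 1, 5, 6, 2, 5]
Entering loop: for pos, elem in enumerate(arr):

After execution: mapping = {3: 0, 1: 1, 6: 2, 5: 4, 2: 6}
{3: 0, 1: 1, 6: 2, 5: 4, 2: 6}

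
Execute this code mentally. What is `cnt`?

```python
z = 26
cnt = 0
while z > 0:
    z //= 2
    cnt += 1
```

Let's trace through this code step by step.

Initialize: z = 26
Initialize: cnt = 0
Entering loop: while z > 0:

After execution: cnt = 5
5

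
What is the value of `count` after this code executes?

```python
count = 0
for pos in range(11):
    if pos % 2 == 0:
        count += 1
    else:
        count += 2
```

Let's trace through this code step by step.

Initialize: count = 0
Entering loop: for pos in range(11):

After execution: count = 16
16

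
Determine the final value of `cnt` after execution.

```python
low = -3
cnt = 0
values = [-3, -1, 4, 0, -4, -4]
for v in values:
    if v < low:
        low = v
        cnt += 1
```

Let's trace through this code step by step.

Initialize: low = -3
Initialize: cnt = 0
Initialize: values = [-3, -1, 4, 0, -4, -4]
Entering loop: for v in values:

After execution: cnt = 1
1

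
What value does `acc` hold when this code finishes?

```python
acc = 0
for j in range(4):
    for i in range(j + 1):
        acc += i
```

Let's trace through this code step by step.

Initialize: acc = 0
Entering loop: for j in range(4):

After execution: acc = 10
10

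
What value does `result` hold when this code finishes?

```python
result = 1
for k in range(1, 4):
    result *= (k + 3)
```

Let's trace through this code step by step.

Initialize: result = 1
Entering loop: for k in range(1, 4):

After execution: result = 120
120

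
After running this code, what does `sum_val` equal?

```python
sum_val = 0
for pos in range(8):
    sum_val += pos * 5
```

Let's trace through this code step by step.

Initialize: sum_val = 0
Entering loop: for pos in range(8):

After execution: sum_val = 140
140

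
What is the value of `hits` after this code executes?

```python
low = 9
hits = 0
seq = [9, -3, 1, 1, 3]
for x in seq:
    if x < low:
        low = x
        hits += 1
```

Let's trace through this code step by step.

Initialize: low = 9
Initialize: hits = 0
Initialize: seq = [9, -3, 1, 1, 3]
Entering loop: for x in seq:

After execution: hits = 1
1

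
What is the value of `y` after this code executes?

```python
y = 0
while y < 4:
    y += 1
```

Let's trace through this code step by step.

Initialize: y = 0
Entering loop: while y < 4:

After execution: y = 4
4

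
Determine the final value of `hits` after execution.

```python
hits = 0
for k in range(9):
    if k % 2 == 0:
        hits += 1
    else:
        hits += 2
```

Let's trace through this code step by step.

Initialize: hits = 0
Entering loop: for k in range(9):

After execution: hits = 13
13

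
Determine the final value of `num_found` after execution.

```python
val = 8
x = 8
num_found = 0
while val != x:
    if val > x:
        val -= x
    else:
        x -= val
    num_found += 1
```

Let's trace through this code step by step.

Initialize: val = 8
Initialize: x = 8
Initialize: num_found = 0
Entering loop: while val != x:

After execution: num_found = 0
0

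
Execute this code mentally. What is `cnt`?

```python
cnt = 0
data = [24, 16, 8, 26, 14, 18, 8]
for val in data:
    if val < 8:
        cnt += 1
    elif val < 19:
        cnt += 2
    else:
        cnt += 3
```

Let's trace through this code step by step.

Initialize: cnt = 0
Initialize: data = [24, 16, 8, 26, 14, 18, 8]
Entering loop: for val in data:

After execution: cnt = 16
16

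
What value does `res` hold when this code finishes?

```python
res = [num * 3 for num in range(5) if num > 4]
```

Let's trace through this code step by step.

Initialize: res = [num * 3 for num in range(5) if num > 4]

After execution: res = []
[]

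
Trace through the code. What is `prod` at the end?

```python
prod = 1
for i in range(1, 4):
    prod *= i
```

Let's trace through this code step by step.

Initialize: prod = 1
Entering loop: for i in range(1, 4):

After execution: prod = 6
6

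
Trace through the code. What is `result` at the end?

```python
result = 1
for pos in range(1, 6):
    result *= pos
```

Let's trace through this code step by step.

Initialize: result = 1
Entering loop: for pos in range(1, 6):

After execution: result = 120
120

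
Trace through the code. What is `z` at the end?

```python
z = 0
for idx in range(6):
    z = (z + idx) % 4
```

Let's trace through this code step by step.

Initialize: z = 0
Entering loop: for idx in range(6):

After execution: z = 3
3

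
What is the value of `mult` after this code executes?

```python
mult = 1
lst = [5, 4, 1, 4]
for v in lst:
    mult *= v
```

Let's trace through this code step by step.

Initialize: mult = 1
Initialize: lst = [5, 4, 1, 4]
Entering loop: for v in lst:

After execution: mult = 80
80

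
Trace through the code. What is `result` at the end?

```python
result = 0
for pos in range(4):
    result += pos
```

Let's trace through this code step by step.

Initialize: result = 0
Entering loop: for pos in range(4):

After execution: result = 6
6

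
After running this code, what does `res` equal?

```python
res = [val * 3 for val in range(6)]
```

Let's trace through this code step by step.

Initialize: res = [val * 3 for val in range(6)]

After execution: res = [0, 3, 6, 9, 12, 15]
[0, 3, 6, 9, 12, 15]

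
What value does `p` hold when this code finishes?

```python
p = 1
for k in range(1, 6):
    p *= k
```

Let's trace through this code step by step.

Initialize: p = 1
Entering loop: for k in range(1, 6):

After execution: p = 120
120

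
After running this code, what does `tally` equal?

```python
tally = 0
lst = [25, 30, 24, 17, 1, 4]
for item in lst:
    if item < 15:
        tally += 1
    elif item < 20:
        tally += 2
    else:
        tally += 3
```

Let's trace through this code step by step.

Initialize: tally = 0
Initialize: lst = [25, 30, 24, 17, 1, 4]
Entering loop: for item in lst:

After execution: tally = 13
13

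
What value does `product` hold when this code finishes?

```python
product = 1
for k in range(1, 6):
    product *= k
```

Let's trace through this code step by step.

Initialize: product = 1
Entering loop: for k in range(1, 6):

After execution: product = 120
120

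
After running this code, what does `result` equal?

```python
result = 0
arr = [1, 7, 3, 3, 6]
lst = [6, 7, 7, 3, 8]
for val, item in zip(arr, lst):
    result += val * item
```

Let's trace through this code step by step.

Initialize: result = 0
Initialize: arr = [1, 7, 3, 3, 6]
Initialize: lst = [6, 7, 7, 3, 8]
Entering loop: for val, item in zip(arr, lst):

After execution: result = 133
133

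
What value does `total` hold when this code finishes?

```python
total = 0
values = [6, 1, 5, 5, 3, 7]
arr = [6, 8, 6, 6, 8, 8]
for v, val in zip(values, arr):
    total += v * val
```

Let's trace through this code step by step.

Initialize: total = 0
Initialize: values = [6, 1, 5, 5, 3, 7]
Initialize: arr = [6, 8, 6, 6, 8, 8]
Entering loop: for v, val in zip(values, arr):

After execution: total = 184
184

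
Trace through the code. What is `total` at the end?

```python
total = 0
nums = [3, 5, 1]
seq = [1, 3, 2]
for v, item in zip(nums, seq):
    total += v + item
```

Let's trace through this code step by step.

Initialize: total = 0
Initialize: nums = [3, 5, 1]
Initialize: seq = [1, 3, 2]
Entering loop: for v, item in zip(nums, seq):

After execution: total = 15
15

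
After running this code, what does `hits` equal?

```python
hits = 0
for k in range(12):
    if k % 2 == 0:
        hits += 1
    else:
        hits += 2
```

Let's trace through this code step by step.

Initialize: hits = 0
Entering loop: for k in range(12):

After execution: hits = 18
18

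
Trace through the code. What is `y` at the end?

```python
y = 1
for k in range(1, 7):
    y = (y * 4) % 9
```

Let's trace through this code step by step.

Initialize: y = 1
Entering loop: for k in range(1, 7):

After execution: y = 1
1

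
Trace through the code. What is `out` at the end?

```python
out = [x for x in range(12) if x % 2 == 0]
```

Let's trace through this code step by step.

Initialize: out = [x for x in range(12) if x % 2 == 0]

After execution: out = [0, 2, 4, 6, 8, 10]
[0, 2, 4, 6, 8, 10]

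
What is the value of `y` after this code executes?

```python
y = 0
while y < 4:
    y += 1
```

Let's trace through this code step by step.

Initialize: y = 0
Entering loop: while y < 4:

After execution: y = 4
4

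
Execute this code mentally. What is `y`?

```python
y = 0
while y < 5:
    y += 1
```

Let's trace through this code step by step.

Initialize: y = 0
Entering loop: while y < 5:

After execution: y = 5
5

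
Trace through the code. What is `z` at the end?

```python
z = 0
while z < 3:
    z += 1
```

Let's trace through this code step by step.

Initialize: z = 0
Entering loop: while z < 3:

After execution: z = 3
3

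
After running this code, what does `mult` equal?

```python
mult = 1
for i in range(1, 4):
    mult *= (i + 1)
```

Let's trace through this code step by step.

Initialize: mult = 1
Entering loop: for i in range(1, 4):

After execution: mult = 24
24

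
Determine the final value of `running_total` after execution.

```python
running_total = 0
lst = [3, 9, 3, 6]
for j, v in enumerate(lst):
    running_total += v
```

Let's trace through this code step by step.

Initialize: running_total = 0
Initialize: lst = [3, 9, 3, 6]
Entering loop: for j, v in enumerate(lst):

After execution: running_total = 21
21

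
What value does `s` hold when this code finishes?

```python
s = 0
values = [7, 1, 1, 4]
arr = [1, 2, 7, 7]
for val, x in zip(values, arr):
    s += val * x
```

Let's trace through this code step by step.

Initialize: s = 0
Initialize: values = [7, 1, 1, 4]
Initialize: arr = [1, 2, 7, 7]
Entering loop: for val, x in zip(values, arr):

After execution: s = 44
44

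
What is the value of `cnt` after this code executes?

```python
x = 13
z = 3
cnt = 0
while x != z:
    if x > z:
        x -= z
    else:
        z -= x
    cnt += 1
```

Let's trace through this code step by step.

Initialize: x = 13
Initialize: z = 3
Initialize: cnt = 0
Entering loop: while x != z:

After execution: cnt = 6
6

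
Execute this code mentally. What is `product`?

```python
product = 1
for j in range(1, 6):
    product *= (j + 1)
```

Let's trace through this code step by step.

Initialize: product = 1
Entering loop: for j in range(1, 6):

After execution: product = 720
720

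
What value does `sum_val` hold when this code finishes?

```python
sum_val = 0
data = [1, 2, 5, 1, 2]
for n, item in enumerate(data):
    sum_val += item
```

Let's trace through this code step by step.

Initialize: sum_val = 0
Initialize: data = [1, 2, 5, 1, 2]
Entering loop: for n, item in enumerate(data):

After execution: sum_val = 11
11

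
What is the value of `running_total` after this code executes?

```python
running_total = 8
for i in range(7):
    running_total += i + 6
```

Let's trace through this code step by step.

Initialize: running_total = 8
Entering loop: for i in range(7):

After execution: running_total = 71
71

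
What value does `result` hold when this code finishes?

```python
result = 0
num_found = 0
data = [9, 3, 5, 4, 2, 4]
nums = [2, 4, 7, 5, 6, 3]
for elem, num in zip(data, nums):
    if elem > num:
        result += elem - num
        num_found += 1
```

Let's trace through this code step by step.

Initialize: result = 0
Initialize: num_found = 0
Initialize: data = [9, 3, 5, 4, 2, 4]
Initialize: nums = [2, 4, 7, 5, 6, 3]
Entering loop: for elem, num in zip(data, nums):

After execution: result = 8
8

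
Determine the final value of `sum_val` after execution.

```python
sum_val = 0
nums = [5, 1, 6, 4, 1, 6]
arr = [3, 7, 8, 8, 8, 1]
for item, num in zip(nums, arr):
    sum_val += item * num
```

Let's trace through this code step by step.

Initialize: sum_val = 0
Initialize: nums = [5, 1, 6, 4, 1, 6]
Initialize: arr = [3, 7, 8, 8, 8, 1]
Entering loop: for item, num in zip(nums, arr):

After execution: sum_val = 116
116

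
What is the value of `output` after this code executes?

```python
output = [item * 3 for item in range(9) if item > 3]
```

Let's trace through this code step by step.

Initialize: output = [item * 3 for item in range(9) if item > 3]

After execution: output = [12, 15, 18, 21, 24]
[12, 15, 18, 21, 24]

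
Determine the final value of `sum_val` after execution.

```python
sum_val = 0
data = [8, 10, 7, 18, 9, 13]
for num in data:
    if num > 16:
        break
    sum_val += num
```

Let's trace through this code step by step.

Initialize: sum_val = 0
Initialize: data = [8, 10, 7, 18, 9, 13]
Entering loop: for num in data:

After execution: sum_val = 25
25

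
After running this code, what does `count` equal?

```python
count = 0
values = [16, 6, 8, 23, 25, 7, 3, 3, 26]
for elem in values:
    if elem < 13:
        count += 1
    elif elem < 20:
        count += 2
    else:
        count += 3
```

Let's trace through this code step by step.

Initialize: count = 0
Initialize: values = [16, 6, 8, 23, 25, 7, 3, 3, 26]
Entering loop: for elem in values:

After execution: count = 16
16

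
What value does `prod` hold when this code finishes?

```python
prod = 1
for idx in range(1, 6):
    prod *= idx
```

Let's trace through this code step by step.

Initialize: prod = 1
Entering loop: for idx in range(1, 6):

After execution: prod = 120
120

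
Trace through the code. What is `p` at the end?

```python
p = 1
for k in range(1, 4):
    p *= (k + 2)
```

Let's trace through this code step by step.

Initialize: p = 1
Entering loop: for k in range(1, 4):

After execution: p = 60
60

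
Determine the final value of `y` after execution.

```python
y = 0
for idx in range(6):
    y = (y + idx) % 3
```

Let's trace through this code step by step.

Initialize: y = 0
Entering loop: for idx in range(6):

After execution: y = 0
0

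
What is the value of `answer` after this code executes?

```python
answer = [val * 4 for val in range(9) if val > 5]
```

Let's trace through this code step by step.

Initialize: answer = [val * 4 for val in range(9) if val > 5]

After execution: answer = [24, 28, 32]
[24, 28, 32]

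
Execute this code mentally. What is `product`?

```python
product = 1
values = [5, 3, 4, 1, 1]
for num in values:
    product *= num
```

Let's trace through this code step by step.

Initialize: product = 1
Initialize: values = [5, 3, 4, 1, 1]
Entering loop: for num in values:

After execution: product = 60
60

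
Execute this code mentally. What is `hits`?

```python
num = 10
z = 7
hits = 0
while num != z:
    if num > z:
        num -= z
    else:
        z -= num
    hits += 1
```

Let's trace through this code step by step.

Initialize: num = 10
Initialize: z = 7
Initialize: hits = 0
Entering loop: while num != z:

After execution: hits = 5
5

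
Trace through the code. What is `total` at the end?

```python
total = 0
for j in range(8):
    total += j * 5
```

Let's trace through this code step by step.

Initialize: total = 0
Entering loop: for j in range(8):

After execution: total = 140
140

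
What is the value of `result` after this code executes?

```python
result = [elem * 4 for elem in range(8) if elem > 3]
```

Let's trace through this code step by step.

Initialize: result = [elem * 4 for elem in range(8) if elem > 3]

After execution: result = [16, 20, 24, 28]
[16, 20, 24, 28]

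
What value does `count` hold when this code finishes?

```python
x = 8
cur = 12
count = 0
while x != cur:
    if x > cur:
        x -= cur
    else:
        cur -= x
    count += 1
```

Let's trace through this code step by step.

Initialize: x = 8
Initialize: cur = 12
Initialize: count = 0
Entering loop: while x != cur:

After execution: count = 2
2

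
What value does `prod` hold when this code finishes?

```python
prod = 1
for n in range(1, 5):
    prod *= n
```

Let's trace through this code step by step.

Initialize: prod = 1
Entering loop: for n in range(1, 5):

After execution: prod = 24
24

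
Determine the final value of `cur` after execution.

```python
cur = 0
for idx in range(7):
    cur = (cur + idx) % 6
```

Let's trace through this code step by step.

Initialize: cur = 0
Entering loop: for idx in range(7):

After execution: cur = 3
3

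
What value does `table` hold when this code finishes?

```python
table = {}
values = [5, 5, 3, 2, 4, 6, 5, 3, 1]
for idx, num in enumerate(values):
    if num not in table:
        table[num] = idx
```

Let's trace through this code step by step.

Initialize: table = {}
Initialize: values = [5, 5, 3, 2, 4, 6, 5, 3, 1]
Entering loop: for idx, num in enumerate(values):

After execution: table = {5: 0, 3: 2, 2: 3, 4: 4, 6: 5, 1: 8}
{5: 0, 3: 2, 2: 3, 4: 4, 6: 5, 1: 8}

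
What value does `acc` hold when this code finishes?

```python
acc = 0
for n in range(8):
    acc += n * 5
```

Let's trace through this code step by step.

Initialize: acc = 0
Entering loop: for n in range(8):

After execution: acc = 140
140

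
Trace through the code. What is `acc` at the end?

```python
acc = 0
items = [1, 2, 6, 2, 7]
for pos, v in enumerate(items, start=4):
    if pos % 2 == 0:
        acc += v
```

Let's trace through this code step by step.

Initialize: acc = 0
Initialize: items = [1, 2, 6, 2, 7]
Entering loop: for pos, v in enumerate(items, start=4):

After execution: acc = 14
14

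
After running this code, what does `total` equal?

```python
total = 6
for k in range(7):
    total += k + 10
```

Let's trace through this code step by step.

Initialize: total = 6
Entering loop: for k in range(7):

After execution: total = 97
97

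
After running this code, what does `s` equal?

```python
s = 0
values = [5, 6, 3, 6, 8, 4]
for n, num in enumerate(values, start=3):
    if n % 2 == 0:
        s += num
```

Let's trace through this code step by step.

Initialize: s = 0
Initialize: values = [5, 6, 3, 6, 8, 4]
Entering loop: for n, num in enumerate(values, start=3):

After execution: s = 16
16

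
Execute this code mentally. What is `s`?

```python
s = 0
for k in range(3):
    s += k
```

Let's trace through this code step by step.

Initialize: s = 0
Entering loop: for k in range(3):

After execution: s = 3
3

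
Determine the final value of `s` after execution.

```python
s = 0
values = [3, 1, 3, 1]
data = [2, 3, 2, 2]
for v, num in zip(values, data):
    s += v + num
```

Let's trace through this code step by step.

Initialize: s = 0
Initialize: values = [3, 1, 3, 1]
Initialize: data = [2, 3, 2, 2]
Entering loop: for v, num in zip(values, data):

After execution: s = 17
17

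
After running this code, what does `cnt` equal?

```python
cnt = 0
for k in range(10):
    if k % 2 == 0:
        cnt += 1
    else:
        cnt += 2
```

Let's trace through this code step by step.

Initialize: cnt = 0
Entering loop: for k in range(10):

After execution: cnt = 15
15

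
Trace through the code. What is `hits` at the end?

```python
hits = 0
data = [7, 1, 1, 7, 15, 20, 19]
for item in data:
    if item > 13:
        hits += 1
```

Let's trace through this code step by step.

Initialize: hits = 0
Initialize: data = [7, 1, 1, 7, 15, 20, 19]
Entering loop: for item in data:

After execution: hits = 3
3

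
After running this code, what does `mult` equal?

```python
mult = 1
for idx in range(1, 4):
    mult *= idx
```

Let's trace through this code step by step.

Initialize: mult = 1
Entering loop: for idx in range(1, 4):

After execution: mult = 6
6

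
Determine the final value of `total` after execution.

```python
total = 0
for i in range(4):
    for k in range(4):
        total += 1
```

Let's trace through this code step by step.

Initialize: total = 0
Entering loop: for i in range(4):

After execution: total = 16
16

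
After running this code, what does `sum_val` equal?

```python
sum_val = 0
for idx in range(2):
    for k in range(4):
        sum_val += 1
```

Let's trace through this code step by step.

Initialize: sum_val = 0
Entering loop: for idx in range(2):

After execution: sum_val = 8
8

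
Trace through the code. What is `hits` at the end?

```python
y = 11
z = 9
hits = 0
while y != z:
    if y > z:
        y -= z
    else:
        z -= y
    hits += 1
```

Let's trace through this code step by step.

Initialize: y = 11
Initialize: z = 9
Initialize: hits = 0
Entering loop: while y != z:

After execution: hits = 6
6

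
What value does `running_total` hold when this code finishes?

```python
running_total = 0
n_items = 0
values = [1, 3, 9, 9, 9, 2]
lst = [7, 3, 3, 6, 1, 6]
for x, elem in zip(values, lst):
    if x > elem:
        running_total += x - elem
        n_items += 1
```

Let's trace through this code step by step.

Initialize: running_total = 0
Initialize: n_items = 0
Initialize: values = [1, 3, 9, 9, 9, 2]
Initialize: lst = [7, 3, 3, 6, 1, 6]
Entering loop: for x, elem in zip(values, lst):

After execution: running_total = 17
17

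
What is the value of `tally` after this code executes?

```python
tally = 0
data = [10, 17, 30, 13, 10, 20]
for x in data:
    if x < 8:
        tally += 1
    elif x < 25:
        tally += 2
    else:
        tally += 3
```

Let's trace through this code step by step.

Initialize: tally = 0
Initialize: data = [10, 17, 30, 13, 10, 20]
Entering loop: for x in data:

After execution: tally = 13
13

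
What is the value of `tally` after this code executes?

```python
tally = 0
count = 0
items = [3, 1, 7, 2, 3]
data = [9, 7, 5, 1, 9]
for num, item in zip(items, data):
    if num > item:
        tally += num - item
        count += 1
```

Let's trace through this code step by step.

Initialize: tally = 0
Initialize: count = 0
Initialize: items = [3, 1, 7, 2, 3]
Initialize: data = [9, 7, 5, 1, 9]
Entering loop: for num, item in zip(items, data):

After execution: tally = 3
3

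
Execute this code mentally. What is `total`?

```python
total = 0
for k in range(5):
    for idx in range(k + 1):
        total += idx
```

Let's trace through this code step by step.

Initialize: total = 0
Entering loop: for k in range(5):

After execution: total = 20
20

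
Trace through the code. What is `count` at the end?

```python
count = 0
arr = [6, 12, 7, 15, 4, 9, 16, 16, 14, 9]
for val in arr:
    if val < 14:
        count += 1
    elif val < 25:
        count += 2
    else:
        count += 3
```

Let's trace through this code step by step.

Initialize: count = 0
Initialize: arr = [6, 12, 7, 15, 4, 9, 16, 16, 14, 9]
Entering loop: for val in arr:

After execution: count = 14
14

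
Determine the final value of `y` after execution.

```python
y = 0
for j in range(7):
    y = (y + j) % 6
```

Let's trace through this code step by step.

Initialize: y = 0
Entering loop: for j in range(7):

After execution: y = 3
3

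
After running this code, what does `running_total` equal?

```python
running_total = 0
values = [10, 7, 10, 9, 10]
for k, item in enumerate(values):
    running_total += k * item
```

Let's trace through this code step by step.

Initialize: running_total = 0
Initialize: values = [10, 7, 10, 9, 10]
Entering loop: for k, item in enumerate(values):

After execution: running_total = 94
94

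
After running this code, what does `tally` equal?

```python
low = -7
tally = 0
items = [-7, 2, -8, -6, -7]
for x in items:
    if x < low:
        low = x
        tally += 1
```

Let's trace through this code step by step.

Initialize: low = -7
Initialize: tally = 0
Initialize: items = [-7, 2, -8, -6, -7]
Entering loop: for x in items:

After execution: tally = 1
1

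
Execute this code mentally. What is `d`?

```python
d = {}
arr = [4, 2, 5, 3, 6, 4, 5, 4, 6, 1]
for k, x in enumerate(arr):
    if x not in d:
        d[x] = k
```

Let's trace through this code step by step.

Initialize: d = {}
Initialize: arr = [4, 2, 5, 3, 6, 4, 5, 4, 6, 1]
Entering loop: for k, x in enumerate(arr):

After execution: d = {4: 0, 2: 1, 5: 2, 3: 3, 6: 4, 1: 9}
{4: 0, 2: 1, 5: 2, 3: 3, 6: 4, 1: 9}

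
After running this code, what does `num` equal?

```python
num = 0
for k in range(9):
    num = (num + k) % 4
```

Let's trace through this code step by step.

Initialize: num = 0
Entering loop: for k in range(9):

After execution: num = 0
0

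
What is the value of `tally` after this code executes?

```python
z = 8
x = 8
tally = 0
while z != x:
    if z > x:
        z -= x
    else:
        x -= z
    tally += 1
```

Let's trace through this code step by step.

Initialize: z = 8
Initialize: x = 8
Initialize: tally = 0
Entering loop: while z != x:

After execution: tally = 0
0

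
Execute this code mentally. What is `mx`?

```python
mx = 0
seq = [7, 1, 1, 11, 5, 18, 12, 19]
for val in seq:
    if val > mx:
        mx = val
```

Let's trace through this code step by step.

Initialize: mx = 0
Initialize: seq = [7, 1, 1, 11, 5, 18, 12, 19]
Entering loop: for val in seq:

After execution: mx = 19
19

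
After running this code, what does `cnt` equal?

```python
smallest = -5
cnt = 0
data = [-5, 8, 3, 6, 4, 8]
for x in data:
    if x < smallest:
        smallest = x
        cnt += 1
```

Let's trace through this code step by step.

Initialize: smallest = -5
Initialize: cnt = 0
Initialize: data = [-5, 8, 3, 6, 4, 8]
Entering loop: for x in data:

After execution: cnt = 0
0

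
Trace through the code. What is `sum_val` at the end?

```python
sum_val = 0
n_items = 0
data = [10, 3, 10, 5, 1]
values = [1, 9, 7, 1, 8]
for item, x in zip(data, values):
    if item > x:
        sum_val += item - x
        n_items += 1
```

Let's trace through this code step by step.

Initialize: sum_val = 0
Initialize: n_items = 0
Initialize: data = [10, 3, 10, 5, 1]
Initialize: values = [1, 9, 7, 1, 8]
Entering loop: for item, x in zip(data, values):

After execution: sum_val = 16
16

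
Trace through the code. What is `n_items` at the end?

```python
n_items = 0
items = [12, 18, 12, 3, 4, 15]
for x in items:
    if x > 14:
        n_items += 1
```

Let's trace through this code step by step.

Initialize: n_items = 0
Initialize: items = [12, 18, 12, 3, 4, 15]
Entering loop: for x in items:

After execution: n_items = 2
2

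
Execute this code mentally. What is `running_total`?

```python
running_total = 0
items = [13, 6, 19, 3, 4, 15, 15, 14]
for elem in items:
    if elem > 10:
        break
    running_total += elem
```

Let's trace through this code step by step.

Initialize: running_total = 0
Initialize: items = [13, 6, 19, 3, 4, 15, 15, 14]
Entering loop: for elem in items:

After execution: running_total = 0
0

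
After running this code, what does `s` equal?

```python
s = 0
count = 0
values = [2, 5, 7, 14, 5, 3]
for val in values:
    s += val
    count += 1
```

Let's trace through this code step by step.

Initialize: s = 0
Initialize: count = 0
Initialize: values = [2, 5, 7, 14, 5, 3]
Entering loop: for val in values:

After execution: s = 36
36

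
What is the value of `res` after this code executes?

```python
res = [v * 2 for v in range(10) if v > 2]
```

Let's trace through this code step by step.

Initialize: res = [v * 2 for v in range(10) if v > 2]

After execution: res = [6, 8, 10, 12, 14, 16, 18]
[6, 8, 10, 12, 14, 16, 18]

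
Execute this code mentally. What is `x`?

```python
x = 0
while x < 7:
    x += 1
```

Let's trace through this code step by step.

Initialize: x = 0
Entering loop: while x < 7:

After execution: x = 7
7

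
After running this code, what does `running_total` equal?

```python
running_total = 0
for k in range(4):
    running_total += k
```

Let's trace through this code step by step.

Initialize: running_total = 0
Entering loop: for k in range(4):

After execution: running_total = 6
6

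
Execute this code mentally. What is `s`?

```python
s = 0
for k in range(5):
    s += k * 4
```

Let's trace through this code step by step.

Initialize: s = 0
Entering loop: for k in range(5):

After execution: s = 40
40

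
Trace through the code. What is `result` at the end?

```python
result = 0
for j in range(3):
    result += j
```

Let's trace through this code step by step.

Initialize: result = 0
Entering loop: for j in range(3):

After execution: result = 3
3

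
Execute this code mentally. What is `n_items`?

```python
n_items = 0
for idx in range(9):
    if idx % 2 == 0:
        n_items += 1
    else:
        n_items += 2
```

Let's trace through this code step by step.

Initialize: n_items = 0
Entering loop: for idx in range(9):

After execution: n_items = 13
13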